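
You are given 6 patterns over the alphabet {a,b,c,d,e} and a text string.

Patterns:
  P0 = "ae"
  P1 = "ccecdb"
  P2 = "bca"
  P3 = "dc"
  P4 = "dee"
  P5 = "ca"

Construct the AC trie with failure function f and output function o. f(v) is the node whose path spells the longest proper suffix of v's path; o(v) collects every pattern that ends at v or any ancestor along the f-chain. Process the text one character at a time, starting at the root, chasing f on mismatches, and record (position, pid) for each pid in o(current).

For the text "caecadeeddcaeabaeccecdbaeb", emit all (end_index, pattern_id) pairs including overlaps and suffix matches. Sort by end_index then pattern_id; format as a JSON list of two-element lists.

Build:
Trie nodes:
  n0 'ε': a→1 b→9 c→3 d→12
  n1 'a': e→2
  n2 'ae': ·  ←P0
  n3 'c': a→16 c→4
  n4 'cc': e→5
  n5 'cce': c→6
  n6 'ccec': d→7
  n7 'ccecd': b→8
  n8 'ccecdb': ·  ←P1
  n9 'b': c→10
  n10 'bc': a→11
  n11 'bca': ·  ←P2
  n12 'd': c→13 e→14
  n13 'dc': ·  ←P3
  n14 'de': e→15
  n15 'dee': ·  ←P4
  n16 'ca': ·  ←P5

BFS fail/out derivation:
  n1('a'): parent n0 fail=0; on 'a' 0 → fail=0;  out ∅∪∅=∅
  n3('c'): parent n0 fail=0; on 'c' 0 → fail=0;  out ∅∪∅=∅
  n9('b'): parent n0 fail=0; on 'b' 0 → fail=0;  out ∅∪∅=∅
  n12('d'): parent n0 fail=0; on 'd' 0 → fail=0;  out ∅∪∅=∅
  n2('ae'): parent n1 fail=0; on 'e' 0 → fail=0;  out {0}∪∅={0}
  n4('cc'): parent n3 fail=0; on 'c' 0 → fail=3;  out ∅∪∅=∅
  n10('bc'): parent n9 fail=0; on 'c' 0 → fail=3;  out ∅∪∅=∅
  n13('dc'): parent n12 fail=0; on 'c' 0 → fail=3;  out {3}∪∅={3}
  n14('de'): parent n12 fail=0; on 'e' 0 → fail=0;  out ∅∪∅=∅
  n16('ca'): parent n3 fail=0; on 'a' 0 → fail=1;  out {5}∪∅={5}
  n5('cce'): parent n4 fail=3; on 'e' 3→0 → fail=0;  out ∅∪∅=∅
  n11('bca'): parent n10 fail=3; on 'a' 3 → fail=16;  out {2}∪{5}={2,5}
  n15('dee'): parent n14 fail=0; on 'e' 0 → fail=0;  out {4}∪∅={4}
  n6('ccec'): parent n5 fail=0; on 'c' 0 → fail=3;  out ∅∪∅=∅
  n7('ccecd'): parent n6 fail=3; on 'd' 3→0 → fail=12;  out ∅∪∅=∅
  n8('ccecdb'): parent n7 fail=12; on 'b' 12→0 → fail=9;  out {1}∪∅={1}

Run:
[0] read 'c'  n0⇒n3
[1] read 'a'  n3⇒n16  ** P5@[0:1]
[2] read 'e'  n16⇒n2 (fail-walked)  ** P0@[1:2]
[3] read 'c'  n2⇒n3 (fail-walked)
[4] read 'a'  n3⇒n16  ** P5@[3:4]
[5] read 'd'  n16⇒n12 (fail-walked)
[6] read 'e'  n12⇒n14
[7] read 'e'  n14⇒n15  ** P4@[5:7]
[8] read 'd'  n15⇒n12 (fail-walked)
[9] read 'd'  n12⇒n12 (fail-walked)
[10] read 'c'  n12⇒n13  ** P3@[9:10]
[11] read 'a'  n13⇒n16 (fail-walked)  ** P5@[10:11]
[12] read 'e'  n16⇒n2 (fail-walked)  ** P0@[11:12]
[13] read 'a'  n2⇒n1 (fail-walked)
[14] read 'b'  n1⇒n9 (fail-walked)
[15] read 'a'  n9⇒n1 (fail-walked)
[16] read 'e'  n1⇒n2  ** P0@[15:16]
[17] read 'c'  n2⇒n3 (fail-walked)
[18] read 'c'  n3⇒n4
[19] read 'e'  n4⇒n5
[20] read 'c'  n5⇒n6
[21] read 'd'  n6⇒n7
[22] read 'b'  n7⇒n8  ** P1@[17:22]
[23] read 'a'  n8⇒n1 (fail-walked)
[24] read 'e'  n1⇒n2  ** P0@[23:24]
[25] read 'b'  n2⇒n9 (fail-walked)

Result: [[1,5],[2,0],[4,5],[7,4],[10,3],[11,5],[12,0],[16,0],[22,1],[24,0]]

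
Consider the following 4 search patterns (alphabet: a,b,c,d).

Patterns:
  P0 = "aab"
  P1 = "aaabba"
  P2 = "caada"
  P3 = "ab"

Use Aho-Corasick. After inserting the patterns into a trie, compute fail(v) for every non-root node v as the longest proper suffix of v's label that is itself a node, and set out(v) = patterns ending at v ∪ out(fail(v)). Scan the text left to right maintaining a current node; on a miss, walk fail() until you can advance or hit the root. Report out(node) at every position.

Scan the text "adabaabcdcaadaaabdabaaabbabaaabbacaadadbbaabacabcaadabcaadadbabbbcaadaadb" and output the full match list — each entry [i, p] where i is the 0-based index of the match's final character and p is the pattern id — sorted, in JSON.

Build automaton:
Trie (insert patterns):
  n0 'ε': a→1 c→8
  n1 'a': a→2 b→13
  n2 'aa': a→4 b→3
  n3 'aab': ·  [P0 ends]
  n4 'aaa': b→5
  n5 'aaab': b→6
  n6 'aaabb': a→7
  n7 'aaabba': ·  [P1 ends]
  n8 'c': a→9
  n9 'ca': a→10
  n10 'caa': d→11
  n11 'caad': a→12
  n12 'caada': ·  [P2 ends]
  n13 'ab': ·  [P3 ends]

Failure links (BFS by depth):
  n1('a'): parent n0 fail=0; on 'a' 0 → fail=0;  out ∅∪∅=∅
  n8('c'): parent n0 fail=0; on 'c' 0 → fail=0;  out ∅∪∅=∅
  n2('aa'): parent n1 fail=0; on 'a' 0 → fail=1;  out ∅∪∅=∅
  n9('ca'): parent n8 fail=0; on 'a' 0 → fail=1;  out ∅∪∅=∅
  n13('ab'): parent n1 fail=0; on 'b' 0 → fail=0;  out {3}∪∅={3}
  n3('aab'): parent n2 fail=1; on 'b' 1 → fail=13;  out {0}∪{3}={0,3}
  n4('aaa'): parent n2 fail=1; on 'a' 1 → fail=2;  out ∅∪∅=∅
  n10('caa'): parent n9 fail=1; on 'a' 1 → fail=2;  out ∅∪∅=∅
  n5('aaab'): parent n4 fail=2; on 'b' 2 → fail=3;  out ∅∪{0,3}={0,3}
  n11('caad'): parent n10 fail=2; on 'd' 2→1→0 → fail=0;  out ∅∪∅=∅
  n6('aaabb'): parent n5 fail=3; on 'b' 3→13→0 → fail=0;  out ∅∪∅=∅
  n12('caada'): parent n11 fail=0; on 'a' 0 → fail=1;  out {2}∪∅={2}
  n7('aaabba'): parent n6 fail=0; on 'a' 0 → fail=1;  out {1}∪∅={1}

Text stream:
[0] read 'a'  n0⇒n1
[1] read 'd'  n1⇒n0 (fail-walked)
[2] read 'a'  n0⇒n1
[3] read 'b'  n1⇒n13  → match P3@[2:3]
[4] read 'a'  n13⇒n1 (fail-walked)
[5] read 'a'  n1⇒n2
[6] read 'b'  n2⇒n3  → match P0@[4:6],P3@[5:6]
[7] read 'c'  n3⇒n8 (fail-walked)
[8] read 'd'  n8⇒n0 (fail-walked)
[9] read 'c'  n0⇒n8
[10] read 'a'  n8⇒n9
[11] read 'a'  n9⇒n10
[12] read 'd'  n10⇒n11
[13] read 'a'  n11⇒n12  → match P2@[9:13]
[14] read 'a'  n12⇒n2 (fail-walked)
[15] read 'a'  n2⇒n4
[16] read 'b'  n4⇒n5  → match P0@[14:16],P3@[15:16]
[17] read 'd'  n5⇒n0 (fail-walked)
[18] read 'a'  n0⇒n1
[19] read 'b'  n1⇒n13  → match P3@[18:19]
[20] read 'a'  n13⇒n1 (fail-walked)
[21] read 'a'  n1⇒n2
[22] read 'a'  n2⇒n4
[23] read 'b'  n4⇒n5  → match P0@[21:23],P3@[22:23]
[24] read 'b'  n5⇒n6
[25] read 'a'  n6⇒n7  → match P1@[20:25]
[26] read 'b'  n7⇒n13 (fail-walked)  → match P3@[25:26]
[27] read 'a'  n13⇒n1 (fail-walked)
[28] read 'a'  n1⇒n2
[29] read 'a'  n2⇒n4
[30] read 'b'  n4⇒n5  → match P0@[28:30],P3@[29:30]
[31] read 'b'  n5⇒n6
[32] read 'a'  n6⇒n7  → match P1@[27:32]
[33] read 'c'  n7⇒n8 (fail-walked)
[34] read 'a'  n8⇒n9
[35] read 'a'  n9⇒n10
[36] read 'd'  n10⇒n11
[37] read 'a'  n11⇒n12  → match P2@[33:37]
[38] read 'd'  n12⇒n0 (fail-walked)
[39] read 'b'  n0⇒n0
[40] read 'b'  n0⇒n0
[41] read 'a'  n0⇒n1
[42] read 'a'  n1⇒n2
[43] read 'b'  n2⇒n3  → match P0@[41:43],P3@[42:43]
[44] read 'a'  n3⇒n1 (fail-walked)
[45] read 'c'  n1⇒n8 (fail-walked)
[46] read 'a'  n8⇒n9
[47] read 'b'  n9⇒n13 (fail-walked)  → match P3@[46:47]
[48] read 'c'  n13⇒n8 (fail-walked)
[49] read 'a'  n8⇒n9
[50] read 'a'  n9⇒n10
[51] read 'd'  n10⇒n11
[52] read 'a'  n11⇒n12  → match P2@[48:52]
[53] read 'b'  n12⇒n13 (fail-walked)  → match P3@[52:53]
[54] read 'c'  n13⇒n8 (fail-walked)
[55] read 'a'  n8⇒n9
[56] read 'a'  n9⇒n10
[57] read 'd'  n10⇒n11
[58] read 'a'  n11⇒n12  → match P2@[54:58]
[59] read 'd'  n12⇒n0 (fail-walked)
[60] read 'b'  n0⇒n0
[61] read 'a'  n0⇒n1
[62] read 'b'  n1⇒n13  → match P3@[61:62]
[63] read 'b'  n13⇒n0 (fail-walked)
[64] read 'b'  n0⇒n0
[65] read 'c'  n0⇒n8
[66] read 'a'  n8⇒n9
[67] read 'a'  n9⇒n10
[68] read 'd'  n10⇒n11
[69] read 'a'  n11⇒n12  → match P2@[65:69]
[70] read 'a'  n12⇒n2 (fail-walked)
[71] read 'd'  n2⇒n0 (fail-walked)
[72] read 'b'  n0⇒n0

Result: [[3,3],[6,0],[6,3],[13,2],[16,0],[16,3],[19,3],[23,0],[23,3],[25,1],[26,3],[30,0],[30,3],[32,1],[37,2],[43,0],[43,3],[47,3],[52,2],[53,3],[58,2],[62,3],[69,2]]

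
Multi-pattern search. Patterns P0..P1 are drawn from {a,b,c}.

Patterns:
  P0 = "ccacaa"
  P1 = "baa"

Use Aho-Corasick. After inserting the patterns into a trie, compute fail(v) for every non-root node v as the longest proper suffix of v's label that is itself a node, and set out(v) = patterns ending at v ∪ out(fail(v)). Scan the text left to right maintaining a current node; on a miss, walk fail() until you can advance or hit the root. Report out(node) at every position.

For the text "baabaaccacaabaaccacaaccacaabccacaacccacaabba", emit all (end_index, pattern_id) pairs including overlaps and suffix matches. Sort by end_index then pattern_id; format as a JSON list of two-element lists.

Build:
Trie nodes:
  n0 'ε': b→7 c→1
  n1 'c': c→2
  n2 'cc': a→3
  n3 'cca': c→4
  n4 'ccac': a→5
  n5 'ccaca': a→6
  n6 'ccacaa': ·  [P0 ends]
  n7 'b': a→8
  n8 'ba': a→9
  n9 'baa': ·  [P1 ends]

BFS fail/out derivation:
  n1('c'): parent n0 fail=0; on 'c' 0 → fail=0;  out ∅∪∅=∅
  n7('b'): parent n0 fail=0; on 'b' 0 → fail=0;  out ∅∪∅=∅
  n2('cc'): parent n1 fail=0; on 'c' 0 → fail=1;  out ∅∪∅=∅
  n8('ba'): parent n7 fail=0; on 'a' 0 → fail=0;  out ∅∪∅=∅
  n3('cca'): parent n2 fail=1; on 'a' 1→0 → fail=0;  out ∅∪∅=∅
  n9('baa'): parent n8 fail=0; on 'a' 0 → fail=0;  out {1}∪∅={1}
  n4('ccac'): parent n3 fail=0; on 'c' 0 → fail=1;  out ∅∪∅=∅
  n5('ccaca'): parent n4 fail=1; on 'a' 1→0 → fail=0;  out ∅∪∅=∅
  n6('ccacaa'): parent n5 fail=0; on 'a' 0 → fail=0;  out {0}∪∅={0}

Text stream:
pos 0 'b': at 7
pos 1 'a': at 8
pos 2 'a': at 9  emit P1@[0:2]
pos 3 'b': at 7 ·f
pos 4 'a': at 8
pos 5 'a': at 9  emit P1@[3:5]
pos 6 'c': at 1 ·f
pos 7 'c': at 2
pos 8 'a': at 3
pos 9 'c': at 4
pos 10 'a': at 5
pos 11 'a': at 6  emit P0@[6:11]
pos 12 'b': at 7 ·f
pos 13 'a': at 8
pos 14 'a': at 9  emit P1@[12:14]
pos 15 'c': at 1 ·f
pos 16 'c': at 2
pos 17 'a': at 3
pos 18 'c': at 4
pos 19 'a': at 5
pos 20 'a': at 6  emit P0@[15:20]
pos 21 'c': at 1 ·f
pos 22 'c': at 2
pos 23 'a': at 3
pos 24 'c': at 4
pos 25 'a': at 5
pos 26 'a': at 6  emit P0@[21:26]
pos 27 'b': at 7 ·f
pos 28 'c': at 1 ·f
pos 29 'c': at 2
pos 30 'a': at 3
pos 31 'c': at 4
pos 32 'a': at 5
pos 33 'a': at 6  emit P0@[28:33]
pos 34 'c': at 1 ·f
pos 35 'c': at 2
pos 36 'c': at 2 ·f
pos 37 'a': at 3
pos 38 'c': at 4
pos 39 'a': at 5
pos 40 'a': at 6  emit P0@[35:40]
pos 41 'b': at 7 ·f
pos 42 'b': at 7 ·f
pos 43 'a': at 8

All matches (sorted): [[2,1],[5,1],[11,0],[14,1],[20,0],[26,0],[33,0],[40,0]]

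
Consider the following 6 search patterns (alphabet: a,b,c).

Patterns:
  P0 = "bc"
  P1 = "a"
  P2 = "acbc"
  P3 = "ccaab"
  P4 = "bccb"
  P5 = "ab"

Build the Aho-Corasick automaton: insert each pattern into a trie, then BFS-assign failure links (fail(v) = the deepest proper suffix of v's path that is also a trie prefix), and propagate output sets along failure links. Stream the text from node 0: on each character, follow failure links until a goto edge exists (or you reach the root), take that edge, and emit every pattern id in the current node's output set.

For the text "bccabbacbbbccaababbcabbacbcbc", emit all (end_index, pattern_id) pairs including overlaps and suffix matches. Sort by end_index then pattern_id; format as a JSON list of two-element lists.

Build automaton:
Trie nodes:
  n0 'ε': a→3 b→1 c→7
  n1 'b': c→2
  n2 'bc': c→12  [P0 ends]
  n3 'a': b→14 c→4  [P1 ends]
  n4 'ac': b→5
  n5 'acb': c→6
  n6 'acbc': ·  [P2 ends]
  n7 'c': c→8
  n8 'cc': a→9
  n9 'cca': a→10
  n10 'ccaa': b→11
  n11 'ccaab': ·  [P3 ends]
  n12 'bcc': b→13
  n13 'bccb': ·  [P4 ends]
  n14 'ab': ·  [P5 ends]

BFS fail/out derivation:
  fail(1) 'b': from fail(0)=0 chase 'b': 0 ⇒ 0;  out=∅∪out(0)=∅
  fail(3) 'a': from fail(0)=0 chase 'a': 0 ⇒ 0;  out={1}∪out(0)={1}
  fail(7) 'c': from fail(0)=0 chase 'c': 0 ⇒ 0;  out=∅∪out(0)=∅
  fail(2) 'bc': from fail(1)=0 chase 'c': 0 ⇒ 7;  out={0}∪out(7)={0}
  fail(4) 'ac': from fail(3)=0 chase 'c': 0 ⇒ 7;  out=∅∪out(7)=∅
  fail(8) 'cc': from fail(7)=0 chase 'c': 0 ⇒ 7;  out=∅∪out(7)=∅
  fail(14) 'ab': from fail(3)=0 chase 'b': 0 ⇒ 1;  out={5}∪out(1)={5}
  fail(5) 'acb': from fail(4)=7 chase 'b': 7→0 ⇒ 1;  out=∅∪out(1)=∅
  fail(9) 'cca': from fail(8)=7 chase 'a': 7→0 ⇒ 3;  out=∅∪out(3)={1}
  fail(12) 'bcc': from fail(2)=7 chase 'c': 7 ⇒ 8;  out=∅∪out(8)=∅
  fail(6) 'acbc': from fail(5)=1 chase 'c': 1 ⇒ 2;  out={2}∪out(2)={0,2}
  fail(10) 'ccaa': from fail(9)=3 chase 'a': 3→0 ⇒ 3;  out=∅∪out(3)={1}
  fail(13) 'bccb': from fail(12)=8 chase 'b': 8→7→0 ⇒ 1;  out={4}∪out(1)={4}
  fail(11) 'ccaab': from fail(10)=3 chase 'b': 3 ⇒ 14;  out={3}∪out(14)={3,5}

Text stream:
pos 0 'b': at 1
pos 1 'c': at 2  ** P0@[0:1]
pos 2 'c': at 12
pos 3 'a': at 9 (via fail)  ** P1@[3:3]
pos 4 'b': at 14 (via fail)  ** P5@[3:4]
pos 5 'b': at 1 (via fail)
pos 6 'a': at 3 (via fail)  ** P1@[6:6]
pos 7 'c': at 4
pos 8 'b': at 5
pos 9 'b': at 1 (via fail)
pos 10 'b': at 1 (via fail)
pos 11 'c': at 2  ** P0@[10:11]
pos 12 'c': at 12
pos 13 'a': at 9 (via fail)  ** P1@[13:13]
pos 14 'a': at 10  ** P1@[14:14]
pos 15 'b': at 11  ** P3@[11:15],P5@[14:15]
pos 16 'a': at 3 (via fail)  ** P1@[16:16]
pos 17 'b': at 14  ** P5@[16:17]
pos 18 'b': at 1 (via fail)
pos 19 'c': at 2  ** P0@[18:19]
pos 20 'a': at 3 (via fail)  ** P1@[20:20]
pos 21 'b': at 14  ** P5@[20:21]
pos 22 'b': at 1 (via fail)
pos 23 'a': at 3 (via fail)  ** P1@[23:23]
pos 24 'c': at 4
pos 25 'b': at 5
pos 26 'c': at 6  ** P0@[25:26],P2@[23:26]
pos 27 'b': at 1 (via fail)
pos 28 'c': at 2  ** P0@[27:28]

Result: [[1,0],[3,1],[4,5],[6,1],[11,0],[13,1],[14,1],[15,3],[15,5],[16,1],[17,5],[19,0],[20,1],[21,5],[23,1],[26,0],[26,2],[28,0]]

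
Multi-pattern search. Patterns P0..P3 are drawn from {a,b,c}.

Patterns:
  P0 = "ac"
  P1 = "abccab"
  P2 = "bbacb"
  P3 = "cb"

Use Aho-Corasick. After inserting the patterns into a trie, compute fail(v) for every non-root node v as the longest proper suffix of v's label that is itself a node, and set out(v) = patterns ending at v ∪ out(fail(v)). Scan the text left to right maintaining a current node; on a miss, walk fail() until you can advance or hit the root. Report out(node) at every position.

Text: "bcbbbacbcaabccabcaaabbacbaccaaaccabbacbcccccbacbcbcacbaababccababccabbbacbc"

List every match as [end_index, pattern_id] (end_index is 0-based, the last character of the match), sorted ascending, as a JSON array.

Build automaton:
Trie (insert patterns):
  n0 'ε': a→1 b→8 c→13
  n1 'a': b→3 c→2
  n2 'ac': ·  [P0 ends]
  n3 'ab': c→4
  n4 'abc': c→5
  n5 'abcc': a→6
  n6 'abcca': b→7
  n7 'abccab': ·  [P1 ends]
  n8 'b': b→9
  n9 'bb': a→10
  n10 'bba': c→11
  n11 'bbac': b→12
  n12 'bbacb': ·  [P2 ends]
  n13 'c': b→14
  n14 'cb': ·  [P3 ends]

Failure links (BFS by depth):
  n1('a'): parent n0 fail=0; on 'a' 0 → fail=0;  out ∅∪∅=∅
  n8('b'): parent n0 fail=0; on 'b' 0 → fail=0;  out ∅∪∅=∅
  n13('c'): parent n0 fail=0; on 'c' 0 → fail=0;  out ∅∪∅=∅
  n2('ac'): parent n1 fail=0; on 'c' 0 → fail=13;  out {0}∪∅={0}
  n3('ab'): parent n1 fail=0; on 'b' 0 → fail=8;  out ∅∪∅=∅
  n9('bb'): parent n8 fail=0; on 'b' 0 → fail=8;  out ∅∪∅=∅
  n14('cb'): parent n13 fail=0; on 'b' 0 → fail=8;  out {3}∪∅={3}
  n4('abc'): parent n3 fail=8; on 'c' 8→0 → fail=13;  out ∅∪∅=∅
  n10('bba'): parent n9 fail=8; on 'a' 8→0 → fail=1;  out ∅∪∅=∅
  n5('abcc'): parent n4 fail=13; on 'c' 13→0 → fail=13;  out ∅∪∅=∅
  n11('bbac'): parent n10 fail=1; on 'c' 1 → fail=2;  out ∅∪{0}={0}
  n6('abcca'): parent n5 fail=13; on 'a' 13→0 → fail=1;  out ∅∪∅=∅
  n12('bbacb'): parent n11 fail=2; on 'b' 2→13 → fail=14;  out {2}∪{3}={2,3}
  n7('abccab'): parent n6 fail=1; on 'b' 1 → fail=3;  out {1}∪∅={1}

Text stream:
i=0 'b': node 0→8
i=1 'c': node 8→13 (fail-walked)
i=2 'b': node 13→14  ** P3@[1:2]
i=3 'b': node 14→9 (fail-walked)
i=4 'b': node 9→9 (fail-walked)
i=5 'a': node 9→10
i=6 'c': node 10→11  ** P0@[5:6]
i=7 'b': node 11→12  ** P2@[3:7],P3@[6:7]
i=8 'c': node 12→13 (fail-walked)
i=9 'a': node 13→1 (fail-walked)
i=10 'a': node 1→1 (fail-walked)
i=11 'b': node 1→3
i=12 'c': node 3→4
i=13 'c': node 4→5
i=14 'a': node 5→6
i=15 'b': node 6→7  ** P1@[10:15]
i=16 'c': node 7→4 (fail-walked)
i=17 'a': node 4→1 (fail-walked)
i=18 'a': node 1→1 (fail-walked)
i=19 'a': node 1→1 (fail-walked)
i=20 'b': node 1→3
i=21 'b': node 3→9 (fail-walked)
i=22 'a': node 9→10
i=23 'c': node 10→11  ** P0@[22:23]
i=24 'b': node 11→12  ** P2@[20:24],P3@[23:24]
i=25 'a': node 12→1 (fail-walked)
i=26 'c': node 1→2  ** P0@[25:26]
i=27 'c': node 2→13 (fail-walked)
i=28 'a': node 13→1 (fail-walked)
i=29 'a': node 1→1 (fail-walked)
i=30 'a': node 1→1 (fail-walked)
i=31 'c': node 1→2  ** P0@[30:31]
i=32 'c': node 2→13 (fail-walked)
i=33 'a': node 13→1 (fail-walked)
i=34 'b': node 1→3
i=35 'b': node 3→9 (fail-walked)
i=36 'a': node 9→10
i=37 'c': node 10→11  ** P0@[36:37]
i=38 'b': node 11→12  ** P2@[34:38],P3@[37:38]
i=39 'c': node 12→13 (fail-walked)
i=40 'c': node 13→13 (fail-walked)
i=41 'c': node 13→13 (fail-walked)
i=42 'c': node 13→13 (fail-walked)
i=43 'c': node 13→13 (fail-walked)
i=44 'b': node 13→14  ** P3@[43:44]
i=45 'a': node 14→1 (fail-walked)
i=46 'c': node 1→2  ** P0@[45:46]
i=47 'b': node 2→14 (fail-walked)  ** P3@[46:47]
i=48 'c': node 14→13 (fail-walked)
i=49 'b': node 13→14  ** P3@[48:49]
i=50 'c': node 14→13 (fail-walked)
i=51 'a': node 13→1 (fail-walked)
i=52 'c': node 1→2  ** P0@[51:52]
i=53 'b': node 2→14 (fail-walked)  ** P3@[52:53]
i=54 'a': node 14→1 (fail-walked)
i=55 'a': node 1→1 (fail-walked)
i=56 'b': node 1→3
i=57 'a': node 3→1 (fail-walked)
i=58 'b': node 1→3
i=59 'c': node 3→4
i=60 'c': node 4→5
i=61 'a': node 5→6
i=62 'b': node 6→7  ** P1@[57:62]
i=63 'a': node 7→1 (fail-walked)
i=64 'b': node 1→3
i=65 'c': node 3→4
i=66 'c': node 4→5
i=67 'a': node 5→6
i=68 'b': node 6→7  ** P1@[63:68]
i=69 'b': node 7→9 (fail-walked)
i=70 'b': node 9→9 (fail-walked)
i=71 'a': node 9→10
i=72 'c': node 10→11  ** P0@[71:72]
i=73 'b': node 11→12  ** P2@[69:73],P3@[72:73]
i=74 'c': node 12→13 (fail-walked)

Matches: [[2,3],[6,0],[7,2],[7,3],[15,1],[23,0],[24,2],[24,3],[26,0],[31,0],[37,0],[38,2],[38,3],[44,3],[46,0],[47,3],[49,3],[52,0],[53,3],[62,1],[68,1],[72,0],[73,2],[73,3]]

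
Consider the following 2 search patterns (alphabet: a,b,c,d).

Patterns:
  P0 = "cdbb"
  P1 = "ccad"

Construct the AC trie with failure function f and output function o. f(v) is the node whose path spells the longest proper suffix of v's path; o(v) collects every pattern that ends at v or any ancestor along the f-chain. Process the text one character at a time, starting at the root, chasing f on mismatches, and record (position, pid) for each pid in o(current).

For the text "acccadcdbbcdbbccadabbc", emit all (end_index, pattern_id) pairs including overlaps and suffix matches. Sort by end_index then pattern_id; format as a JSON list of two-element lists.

Build automaton:
Trie nodes:
  n0 'ε': c→1
  n1 'c': c→5 d→2
  n2 'cd': b→3
  n3 'cdb': b→4
  n4 'cdbb': ·  ←P0
  n5 'cc': a→6
  n6 'cca': d→7
  n7 'ccad': ·  ←P1

BFS fail/out derivation:
  fail(1) 'c': from fail(0)=0 chase 'c': 0 ⇒ 0;  out=∅∪out(0)=∅
  fail(2) 'cd': from fail(1)=0 chase 'd': 0 ⇒ 0;  out=∅∪out(0)=∅
  fail(5) 'cc': from fail(1)=0 chase 'c': 0 ⇒ 1;  out=∅∪out(1)=∅
  fail(3) 'cdb': from fail(2)=0 chase 'b': 0 ⇒ 0;  out=∅∪out(0)=∅
  fail(6) 'cca': from fail(5)=1 chase 'a': 1→0 ⇒ 0;  out=∅∪out(0)=∅
  fail(4) 'cdbb': from fail(3)=0 chase 'b': 0 ⇒ 0;  out={0}∪out(0)={0}
  fail(7) 'ccad': from fail(6)=0 chase 'd': 0 ⇒ 0;  out={1}∪out(0)={1}

Run:
pos 0 'a': at 0
pos 1 'c': at 1
pos 2 'c': at 5
pos 3 'c': at 5 (via fail)
pos 4 'a': at 6
pos 5 'd': at 7  ** P1@[2:5]
pos 6 'c': at 1 (via fail)
pos 7 'd': at 2
pos 8 'b': at 3
pos 9 'b': at 4  ** P0@[6:9]
pos 10 'c': at 1 (via fail)
pos 11 'd': at 2
pos 12 'b': at 3
pos 13 'b': at 4  ** P0@[10:13]
pos 14 'c': at 1 (via fail)
pos 15 'c': at 5
pos 16 'a': at 6
pos 17 'd': at 7  ** P1@[14:17]
pos 18 'a': at 0 (via fail)
pos 19 'b': at 0
pos 20 'b': at 0
pos 21 'c': at 1

Matches: [[5,1],[9,0],[13,0],[17,1]]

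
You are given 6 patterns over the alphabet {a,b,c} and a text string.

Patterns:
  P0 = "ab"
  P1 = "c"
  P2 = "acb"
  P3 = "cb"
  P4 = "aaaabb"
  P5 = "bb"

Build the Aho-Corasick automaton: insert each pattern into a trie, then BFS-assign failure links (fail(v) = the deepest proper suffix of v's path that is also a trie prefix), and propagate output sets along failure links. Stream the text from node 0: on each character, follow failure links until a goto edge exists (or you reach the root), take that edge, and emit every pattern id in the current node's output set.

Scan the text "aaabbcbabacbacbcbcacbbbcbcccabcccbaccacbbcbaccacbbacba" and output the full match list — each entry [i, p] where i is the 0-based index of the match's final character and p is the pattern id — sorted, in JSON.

Construct AC machine:
Trie nodes:
  n0 'ε': a→1 b→12 c→3
  n1 'a': a→7 b→2 c→4
  n2 'ab': ·  ←P0
  n3 'c': b→6  ←P1
  n4 'ac': b→5
  n5 'acb': ·  ←P2
  n6 'cb': ·  ←P3
  n7 'aa': a→8
  n8 'aaa': a→9
  n9 'aaaa': b→10
  n10 'aaaab': b→11
  n11 'aaaabb': ·  ←P4
  n12 'b': b→13
  n13 'bb': ·  ←P5

BFS fail/out derivation:
  n1('a'): parent n0 fail=0; on 'a' 0 → fail=0;  out ∅∪∅=∅
  n3('c'): parent n0 fail=0; on 'c' 0 → fail=0;  out {1}∪∅={1}
  n12('b'): parent n0 fail=0; on 'b' 0 → fail=0;  out ∅∪∅=∅
  n2('ab'): parent n1 fail=0; on 'b' 0 → fail=12;  out {0}∪∅={0}
  n4('ac'): parent n1 fail=0; on 'c' 0 → fail=3;  out ∅∪{1}={1}
  n6('cb'): parent n3 fail=0; on 'b' 0 → fail=12;  out {3}∪∅={3}
  n7('aa'): parent n1 fail=0; on 'a' 0 → fail=1;  out ∅∪∅=∅
  n13('bb'): parent n12 fail=0; on 'b' 0 → fail=12;  out {5}∪∅={5}
  n5('acb'): parent n4 fail=3; on 'b' 3 → fail=6;  out {2}∪{3}={2,3}
  n8('aaa'): parent n7 fail=1; on 'a' 1 → fail=7;  out ∅∪∅=∅
  n9('aaaa'): parent n8 fail=7; on 'a' 7 → fail=8;  out ∅∪∅=∅
  n10('aaaab'): parent n9 fail=8; on 'b' 8→7→1 → fail=2;  out ∅∪{0}={0}
  n11('aaaabb'): parent n10 fail=2; on 'b' 2→12 → fail=13;  out {4}∪{5}={4,5}

Scan:
pos 0 'a': at 1
pos 1 'a': at 7
pos 2 'a': at 8
pos 3 'b': at 2 (fail-walked)  ** P0@[2:3]
pos 4 'b': at 13 (fail-walked)  ** P5@[3:4]
pos 5 'c': at 3 (fail-walked)  ** P1@[5:5]
pos 6 'b': at 6  ** P3@[5:6]
pos 7 'a': at 1 (fail-walked)
pos 8 'b': at 2  ** P0@[7:8]
pos 9 'a': at 1 (fail-walked)
pos 10 'c': at 4  ** P1@[10:10]
pos 11 'b': at 5  ** P2@[9:11],P3@[10:11]
pos 12 'a': at 1 (fail-walked)
pos 13 'c': at 4  ** P1@[13:13]
pos 14 'b': at 5  ** P2@[12:14],P3@[13:14]
pos 15 'c': at 3 (fail-walked)  ** P1@[15:15]
pos 16 'b': at 6  ** P3@[15:16]
pos 17 'c': at 3 (fail-walked)  ** P1@[17:17]
pos 18 'a': at 1 (fail-walked)
pos 19 'c': at 4  ** P1@[19:19]
pos 20 'b': at 5  ** P2@[18:20],P3@[19:20]
pos 21 'b': at 13 (fail-walked)  ** P5@[20:21]
pos 22 'b': at 13 (fail-walked)  ** P5@[21:22]
pos 23 'c': at 3 (fail-walked)  ** P1@[23:23]
pos 24 'b': at 6  ** P3@[23:24]
pos 25 'c': at 3 (fail-walked)  ** P1@[25:25]
pos 26 'c': at 3 (fail-walked)  ** P1@[26:26]
pos 27 'c': at 3 (fail-walked)  ** P1@[27:27]
pos 28 'a': at 1 (fail-walked)
pos 29 'b': at 2  ** P0@[28:29]
pos 30 'c': at 3 (fail-walked)  ** P1@[30:30]
pos 31 'c': at 3 (fail-walked)  ** P1@[31:31]
pos 32 'c': at 3 (fail-walked)  ** P1@[32:32]
pos 33 'b': at 6  ** P3@[32:33]
pos 34 'a': at 1 (fail-walked)
pos 35 'c': at 4  ** P1@[35:35]
pos 36 'c': at 3 (fail-walked)  ** P1@[36:36]
pos 37 'a': at 1 (fail-walked)
pos 38 'c': at 4  ** P1@[38:38]
pos 39 'b': at 5  ** P2@[37:39],P3@[38:39]
pos 40 'b': at 13 (fail-walked)  ** P5@[39:40]
pos 41 'c': at 3 (fail-walked)  ** P1@[41:41]
pos 42 'b': at 6  ** P3@[41:42]
pos 43 'a': at 1 (fail-walked)
pos 44 'c': at 4  ** P1@[44:44]
pos 45 'c': at 3 (fail-walked)  ** P1@[45:45]
pos 46 'a': at 1 (fail-walked)
pos 47 'c': at 4  ** P1@[47:47]
pos 48 'b': at 5  ** P2@[46:48],P3@[47:48]
pos 49 'b': at 13 (fail-walked)  ** P5@[48:49]
pos 50 'a': at 1 (fail-walked)
pos 51 'c': at 4  ** P1@[51:51]
pos 52 'b': at 5  ** P2@[50:52],P3@[51:52]
pos 53 'a': at 1 (fail-walked)

Matches: [[3,0],[4,5],[5,1],[6,3],[8,0],[10,1],[11,2],[11,3],[13,1],[14,2],[14,3],[15,1],[16,3],[17,1],[19,1],[20,2],[20,3],[21,5],[22,5],[23,1],[24,3],[25,1],[26,1],[27,1],[29,0],[30,1],[31,1],[32,1],[33,3],[35,1],[36,1],[38,1],[39,2],[39,3],[40,5],[41,1],[42,3],[44,1],[45,1],[47,1],[48,2],[48,3],[49,5],[51,1],[52,2],[52,3]]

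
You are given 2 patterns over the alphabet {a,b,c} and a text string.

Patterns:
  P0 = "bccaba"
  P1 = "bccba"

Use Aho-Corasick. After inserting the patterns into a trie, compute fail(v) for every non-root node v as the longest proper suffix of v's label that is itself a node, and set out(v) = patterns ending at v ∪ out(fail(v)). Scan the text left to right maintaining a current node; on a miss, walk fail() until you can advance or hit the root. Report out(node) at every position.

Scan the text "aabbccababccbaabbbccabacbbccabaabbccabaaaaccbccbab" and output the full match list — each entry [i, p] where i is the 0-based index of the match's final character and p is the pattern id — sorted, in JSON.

Construct AC machine:
Trie (insert patterns):
  0='ε' goto b→1
  1='b' goto c→2
  2='bc' goto c→3
  3='bcc' goto a→4 b→7
  4='bcca' goto b→5
  5='bccab' goto a→6
  6='bccaba' goto ·  ←P0
  7='bccb' goto a→8
  8='bccba' goto ·  ←P1

Failure links (BFS by depth):
  fail(1) 'b': from fail(0)=0 chase 'b': 0 ⇒ 0;  out=∅∪out(0)=∅
  fail(2) 'bc': from fail(1)=0 chase 'c': 0 ⇒ 0;  out=∅∪out(0)=∅
  fail(3) 'bcc': from fail(2)=0 chase 'c': 0 ⇒ 0;  out=∅∪out(0)=∅
  fail(4) 'bcca': from fail(3)=0 chase 'a': 0 ⇒ 0;  out=∅∪out(0)=∅
  fail(7) 'bccb': from fail(3)=0 chase 'b': 0 ⇒ 1;  out=∅∪out(1)=∅
  fail(5) 'bccab': from fail(4)=0 chase 'b': 0 ⇒ 1;  out=∅∪out(1)=∅
  fail(8) 'bccba': from fail(7)=1 chase 'a': 1→0 ⇒ 0;  out={1}∪out(0)={1}
  fail(6) 'bccaba': from fail(5)=1 chase 'a': 1→0 ⇒ 0;  out={0}∪out(0)={0}

Text stream:
i=0 'a': node 0→0
i=1 'a': node 0→0
i=2 'b': node 0→1
i=3 'b': node 1→1 (via fail)
i=4 'c': node 1→2
i=5 'c': node 2→3
i=6 'a': node 3→4
i=7 'b': node 4→5
i=8 'a': node 5→6  → match P0@[3:8]
i=9 'b': node 6→1 (via fail)
i=10 'c': node 1→2
i=11 'c': node 2→3
i=12 'b': node 3→7
i=13 'a': node 7→8  → match P1@[9:13]
i=14 'a': node 8→0 (via fail)
i=15 'b': node 0→1
i=16 'b': node 1→1 (via fail)
i=17 'b': node 1→1 (via fail)
i=18 'c': node 1→2
i=19 'c': node 2→3
i=20 'a': node 3→4
i=21 'b': node 4→5
i=22 'a': node 5→6  → match P0@[17:22]
i=23 'c': node 6→0 (via fail)
i=24 'b': node 0→1
i=25 'b': node 1→1 (via fail)
i=26 'c': node 1→2
i=27 'c': node 2→3
i=28 'a': node 3→4
i=29 'b': node 4→5
i=30 'a': node 5→6  → match P0@[25:30]
i=31 'a': node 6→0 (via fail)
i=32 'b': node 0→1
i=33 'b': node 1→1 (via fail)
i=34 'c': node 1→2
i=35 'c': node 2→3
i=36 'a': node 3→4
i=37 'b': node 4→5
i=38 'a': node 5→6  → match P0@[33:38]
i=39 'a': node 6→0 (via fail)
i=40 'a': node 0→0
i=41 'a': node 0→0
i=42 'c': node 0→0
i=43 'c': node 0→0
i=44 'b': node 0→1
i=45 'c': node 1→2
i=46 'c': node 2→3
i=47 'b': node 3→7
i=48 'a': node 7→8  → match P1@[44:48]
i=49 'b': node 8→1 (via fail)

Result: [[8,0],[13,1],[22,0],[30,0],[38,0],[48,1]]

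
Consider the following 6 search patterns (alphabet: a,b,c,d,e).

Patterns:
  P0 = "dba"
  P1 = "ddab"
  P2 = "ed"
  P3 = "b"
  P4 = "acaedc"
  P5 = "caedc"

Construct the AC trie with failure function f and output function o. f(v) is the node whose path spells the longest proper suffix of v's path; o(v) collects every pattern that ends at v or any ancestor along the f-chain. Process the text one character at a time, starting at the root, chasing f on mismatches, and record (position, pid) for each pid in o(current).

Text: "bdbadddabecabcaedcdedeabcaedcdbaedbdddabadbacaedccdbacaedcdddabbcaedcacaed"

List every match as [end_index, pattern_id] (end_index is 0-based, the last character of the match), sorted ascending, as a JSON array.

Build:
Trie nodes:
  n0 'ε': a→10 b→9 c→16 d→1 e→7
  n1 'd': b→2 d→4
  n2 'db': a→3
  n3 'dba': ·  [P0 ends]
  n4 'dd': a→5
  n5 'dda': b→6
  n6 'ddab': ·  [P1 ends]
  n7 'e': d→8
  n8 'ed': ·  [P2 ends]
  n9 'b': ·  [P3 ends]
  n10 'a': c→11
  n11 'ac': a→12
  n12 'aca': e→13
  n13 'acae': d→14
  n14 'acaed': c→15
  n15 'acaedc': ·  [P4 ends]
  n16 'c': a→17
  n17 'ca': e→18
  n18 'cae': d→19
  n19 'caed': c→20
  n20 'caedc': ·  [P5 ends]

BFS fail/out derivation:
  n1('d'): parent n0 fail=0; on 'd' 0 → fail=0;  out ∅∪∅=∅
  n7('e'): parent n0 fail=0; on 'e' 0 → fail=0;  out ∅∪∅=∅
  n9('b'): parent n0 fail=0; on 'b' 0 → fail=0;  out {3}∪∅={3}
  n10('a'): parent n0 fail=0; on 'a' 0 → fail=0;  out ∅∪∅=∅
  n16('c'): parent n0 fail=0; on 'c' 0 → fail=0;  out ∅∪∅=∅
  n2('db'): parent n1 fail=0; on 'b' 0 → fail=9;  out ∅∪{3}={3}
  n4('dd'): parent n1 fail=0; on 'd' 0 → fail=1;  out ∅∪∅=∅
  n8('ed'): parent n7 fail=0; on 'd' 0 → fail=1;  out {2}∪∅={2}
  n11('ac'): parent n10 fail=0; on 'c' 0 → fail=16;  out ∅∪∅=∅
  n17('ca'): parent n16 fail=0; on 'a' 0 → fail=10;  out ∅∪∅=∅
  n3('dba'): parent n2 fail=9; on 'a' 9→0 → fail=10;  out {0}∪∅={0}
  n5('dda'): parent n4 fail=1; on 'a' 1→0 → fail=10;  out ∅∪∅=∅
  n12('aca'): parent n11 fail=16; on 'a' 16 → fail=17;  out ∅∪∅=∅
  n18('cae'): parent n17 fail=10; on 'e' 10→0 → fail=7;  out ∅∪∅=∅
  n6('ddab'): parent n5 fail=10; on 'b' 10→0 → fail=9;  out {1}∪{3}={1,3}
  n13('acae'): parent n12 fail=17; on 'e' 17 → fail=18;  out ∅∪∅=∅
  n19('caed'): parent n18 fail=7; on 'd' 7 → fail=8;  out ∅∪{2}={2}
  n14('acaed'): parent n13 fail=18; on 'd' 18 → fail=19;  out ∅∪{2}={2}
  n20('caedc'): parent n19 fail=8; on 'c' 8→1→0 → fail=16;  out {5}∪∅={5}
  n15('acaedc'): parent n14 fail=19; on 'c' 19 → fail=20;  out {4}∪{5}={4,5}

Scan:
pos 0 'b': at 9  → match P3@[0:0]
pos 1 'd': at 1 (via fail)
pos 2 'b': at 2  → match P3@[2:2]
pos 3 'a': at 3  → match P0@[1:3]
pos 4 'd': at 1 (via fail)
pos 5 'd': at 4
pos 6 'd': at 4 (via fail)
pos 7 'a': at 5
pos 8 'b': at 6  → match P1@[5:8],P3@[8:8]
pos 9 'e': at 7 (via fail)
pos 10 'c': at 16 (via fail)
pos 11 'a': at 17
pos 12 'b': at 9 (via fail)  → match P3@[12:12]
pos 13 'c': at 16 (via fail)
pos 14 'a': at 17
pos 15 'e': at 18
pos 16 'd': at 19  → match P2@[15:16]
pos 17 'c': at 20  → match P5@[13:17]
pos 18 'd': at 1 (via fail)
pos 19 'e': at 7 (via fail)
pos 20 'd': at 8  → match P2@[19:20]
pos 21 'e': at 7 (via fail)
pos 22 'a': at 10 (via fail)
pos 23 'b': at 9 (via fail)  → match P3@[23:23]
pos 24 'c': at 16 (via fail)
pos 25 'a': at 17
pos 26 'e': at 18
pos 27 'd': at 19  → match P2@[26:27]
pos 28 'c': at 20  → match P5@[24:28]
pos 29 'd': at 1 (via fail)
pos 30 'b': at 2  → match P3@[30:30]
pos 31 'a': at 3  → match P0@[29:31]
pos 32 'e': at 7 (via fail)
pos 33 'd': at 8  → match P2@[32:33]
pos 34 'b': at 2 (via fail)  → match P3@[34:34]
pos 35 'd': at 1 (via fail)
pos 36 'd': at 4
pos 37 'd': at 4 (via fail)
pos 38 'a': at 5
pos 39 'b': at 6  → match P1@[36:39],P3@[39:39]
pos 40 'a': at 10 (via fail)
pos 41 'd': at 1 (via fail)
pos 42 'b': at 2  → match P3@[42:42]
pos 43 'a': at 3  → match P0@[41:43]
pos 44 'c': at 11 (via fail)
pos 45 'a': at 12
pos 46 'e': at 13
pos 47 'd': at 14  → match P2@[46:47]
pos 48 'c': at 15  → match P4@[43:48],P5@[44:48]
pos 49 'c': at 16 (via fail)
pos 50 'd': at 1 (via fail)
pos 51 'b': at 2  → match P3@[51:51]
pos 52 'a': at 3  → match P0@[50:52]
pos 53 'c': at 11 (via fail)
pos 54 'a': at 12
pos 55 'e': at 13
pos 56 'd': at 14  → match P2@[55:56]
pos 57 'c': at 15  → match P4@[52:57],P5@[53:57]
pos 58 'd': at 1 (via fail)
pos 59 'd': at 4
pos 60 'd': at 4 (via fail)
pos 61 'a': at 5
pos 62 'b': at 6  → match P1@[59:62],P3@[62:62]
pos 63 'b': at 9 (via fail)  → match P3@[63:63]
pos 64 'c': at 16 (via fail)
pos 65 'a': at 17
pos 66 'e': at 18
pos 67 'd': at 19  → match P2@[66:67]
pos 68 'c': at 20  → match P5@[64:68]
pos 69 'a': at 17 (via fail)
pos 70 'c': at 11 (via fail)
pos 71 'a': at 12
pos 72 'e': at 13
pos 73 'd': at 14  → match P2@[72:73]

All matches (sorted): [[0,3],[2,3],[3,0],[8,1],[8,3],[12,3],[16,2],[17,5],[20,2],[23,3],[27,2],[28,5],[30,3],[31,0],[33,2],[34,3],[39,1],[39,3],[42,3],[43,0],[47,2],[48,4],[48,5],[51,3],[52,0],[56,2],[57,4],[57,5],[62,1],[62,3],[63,3],[67,2],[68,5],[73,2]]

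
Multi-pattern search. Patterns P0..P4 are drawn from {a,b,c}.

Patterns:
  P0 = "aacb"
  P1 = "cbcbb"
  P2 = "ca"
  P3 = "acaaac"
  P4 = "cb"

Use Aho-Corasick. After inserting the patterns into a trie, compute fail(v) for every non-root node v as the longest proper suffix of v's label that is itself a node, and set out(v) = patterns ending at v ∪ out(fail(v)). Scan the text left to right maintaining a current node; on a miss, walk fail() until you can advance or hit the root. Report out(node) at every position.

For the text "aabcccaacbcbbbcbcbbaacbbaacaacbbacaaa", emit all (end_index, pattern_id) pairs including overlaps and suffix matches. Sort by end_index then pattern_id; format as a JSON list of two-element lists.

Build automaton:
Trie nodes:
  0='ε' goto a→1 c→5
  1='a' goto a→2 c→11
  2='aa' goto c→3
  3='aac' goto b→4
  4='aacb' goto ·  ←P0
  5='c' goto a→10 b→6
  6='cb' goto c→7  ←P4
  7='cbc' goto b→8
  8='cbcb' goto b→9
  9='cbcbb' goto ·  ←P1
  10='ca' goto ·  ←P2
  11='ac' goto a→12
  12='aca' goto a→13
  13='acaa' goto a→14
  14='acaaa' goto c→15
  15='acaaac' goto ·  ←P3

Failure links (BFS by depth):
  fail(1) 'a': from fail(0)=0 chase 'a': 0 ⇒ 0;  out=∅∪out(0)=∅
  fail(5) 'c': from fail(0)=0 chase 'c': 0 ⇒ 0;  out=∅∪out(0)=∅
  fail(2) 'aa': from fail(1)=0 chase 'a': 0 ⇒ 1;  out=∅∪out(1)=∅
  fail(6) 'cb': from fail(5)=0 chase 'b': 0 ⇒ 0;  out={4}∪out(0)={4}
  fail(10) 'ca': from fail(5)=0 chase 'a': 0 ⇒ 1;  out={2}∪out(1)={2}
  fail(11) 'ac': from fail(1)=0 chase 'c': 0 ⇒ 5;  out=∅∪out(5)=∅
  fail(3) 'aac': from fail(2)=1 chase 'c': 1 ⇒ 11;  out=∅∪out(11)=∅
  fail(7) 'cbc': from fail(6)=0 chase 'c': 0 ⇒ 5;  out=∅∪out(5)=∅
  fail(12) 'aca': from fail(11)=5 chase 'a': 5 ⇒ 10;  out=∅∪out(10)={2}
  fail(4) 'aacb': from fail(3)=11 chase 'b': 11→5 ⇒ 6;  out={0}∪out(6)={0,4}
  fail(8) 'cbcb': from fail(7)=5 chase 'b': 5 ⇒ 6;  out=∅∪out(6)={4}
  fail(13) 'acaa': from fail(12)=10 chase 'a': 10→1 ⇒ 2;  out=∅∪out(2)=∅
  fail(9) 'cbcbb': from fail(8)=6 chase 'b': 6→0 ⇒ 0;  out={1}∪out(0)={1}
  fail(14) 'acaaa': from fail(13)=2 chase 'a': 2→1 ⇒ 2;  out=∅∪out(2)=∅
  fail(15) 'acaaac': from fail(14)=2 chase 'c': 2 ⇒ 3;  out={3}∪out(3)={3}

Run:
pos 0 'a': at 1
pos 1 'a': at 2
pos 2 'b': at 0 (via fail)
pos 3 'c': at 5
pos 4 'c': at 5 (via fail)
pos 5 'c': at 5 (via fail)
pos 6 'a': at 10  ** P2@[5:6]
pos 7 'a': at 2 (via fail)
pos 8 'c': at 3
pos 9 'b': at 4  ** P0@[6:9],P4@[8:9]
pos 10 'c': at 7 (via fail)
pos 11 'b': at 8  ** P4@[10:11]
pos 12 'b': at 9  ** P1@[8:12]
pos 13 'b': at 0 (via fail)
pos 14 'c': at 5
pos 15 'b': at 6  ** P4@[14:15]
pos 16 'c': at 7
pos 17 'b': at 8  ** P4@[16:17]
pos 18 'b': at 9  ** P1@[14:18]
pos 19 'a': at 1 (via fail)
pos 20 'a': at 2
pos 21 'c': at 3
pos 22 'b': at 4  ** P0@[19:22],P4@[21:22]
pos 23 'b': at 0 (via fail)
pos 24 'a': at 1
pos 25 'a': at 2
pos 26 'c': at 3
pos 27 'a': at 12 (via fail)  ** P2@[26:27]
pos 28 'a': at 13
pos 29 'c': at 3 (via fail)
pos 30 'b': at 4  ** P0@[27:30],P4@[29:30]
pos 31 'b': at 0 (via fail)
pos 32 'a': at 1
pos 33 'c': at 11
pos 34 'a': at 12  ** P2@[33:34]
pos 35 'a': at 13
pos 36 'a': at 14

Result: [[6,2],[9,0],[9,4],[11,4],[12,1],[15,4],[17,4],[18,1],[22,0],[22,4],[27,2],[30,0],[30,4],[34,2]]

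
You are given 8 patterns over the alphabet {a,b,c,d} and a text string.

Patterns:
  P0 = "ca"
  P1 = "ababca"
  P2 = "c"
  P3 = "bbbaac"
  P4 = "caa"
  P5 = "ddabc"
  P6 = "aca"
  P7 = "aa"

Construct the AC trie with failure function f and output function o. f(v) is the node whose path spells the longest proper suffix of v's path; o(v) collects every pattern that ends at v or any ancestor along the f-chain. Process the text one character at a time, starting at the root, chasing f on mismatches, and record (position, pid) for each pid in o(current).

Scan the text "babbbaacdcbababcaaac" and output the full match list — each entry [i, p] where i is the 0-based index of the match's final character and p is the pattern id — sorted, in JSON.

Build:
Trie (insert patterns):
  n0 'ε': a→3 b→9 c→1 d→16
  n1 'c': a→2  [P2 ends]
  n2 'ca': a→15  [P0 ends]
  n3 'a': a→23 b→4 c→21
  n4 'ab': a→5
  n5 'aba': b→6
  n6 'abab': c→7
  n7 'ababc': a→8
  n8 'ababca': ·  [P1 ends]
  n9 'b': b→10
  n10 'bb': b→11
  n11 'bbb': a→12
  n12 'bbba': a→13
  n13 'bbbaa': c→14
  n14 'bbbaac': ·  [P3 ends]
  n15 'caa': ·  [P4 ends]
  n16 'd': d→17
  n17 'dd': a→18
  n18 'dda': b→19
  n19 'ddab': c→20
  n20 'ddabc': ·  [P5 ends]
  n21 'ac': a→22
  n22 'aca': ·  [P6 ends]
  n23 'aa': ·  [P7 ends]

Failure links (BFS by depth):
  fail(1) 'c': from fail(0)=0 chase 'c': 0 ⇒ 0;  out={2}∪out(0)={2}
  fail(3) 'a': from fail(0)=0 chase 'a': 0 ⇒ 0;  out=∅∪out(0)=∅
  fail(9) 'b': from fail(0)=0 chase 'b': 0 ⇒ 0;  out=∅∪out(0)=∅
  fail(16) 'd': from fail(0)=0 chase 'd': 0 ⇒ 0;  out=∅∪out(0)=∅
  fail(2) 'ca': from fail(1)=0 chase 'a': 0 ⇒ 3;  out={0}∪out(3)={0}
  fail(4) 'ab': from fail(3)=0 chase 'b': 0 ⇒ 9;  out=∅∪out(9)=∅
  fail(10) 'bb': from fail(9)=0 chase 'b': 0 ⇒ 9;  out=∅∪out(9)=∅
  fail(17) 'dd': from fail(16)=0 chase 'd': 0 ⇒ 16;  out=∅∪out(16)=∅
  fail(21) 'ac': from fail(3)=0 chase 'c': 0 ⇒ 1;  out=∅∪out(1)={2}
  fail(23) 'aa': from fail(3)=0 chase 'a': 0 ⇒ 3;  out={7}∪out(3)={7}
  fail(5) 'aba': from fail(4)=9 chase 'a': 9→0 ⇒ 3;  out=∅∪out(3)=∅
  fail(11) 'bbb': from fail(10)=9 chase 'b': 9 ⇒ 10;  out=∅∪out(10)=∅
  fail(15) 'caa': from fail(2)=3 chase 'a': 3 ⇒ 23;  out={4}∪out(23)={4,7}
  fail(18) 'dda': from fail(17)=16 chase 'a': 16→0 ⇒ 3;  out=∅∪out(3)=∅
  fail(22) 'aca': from fail(21)=1 chase 'a': 1 ⇒ 2;  out={6}∪out(2)={0,6}
  fail(6) 'abab': from fail(5)=3 chase 'b': 3 ⇒ 4;  out=∅∪out(4)=∅
  fail(12) 'bbba': from fail(11)=10 chase 'a': 10→9→0 ⇒ 3;  out=∅∪out(3)=∅
  fail(19) 'ddab': from fail(18)=3 chase 'b': 3 ⇒ 4;  out=∅∪out(4)=∅
  fail(7) 'ababc': from fail(6)=4 chase 'c': 4→9→0 ⇒ 1;  out=∅∪out(1)={2}
  fail(13) 'bbbaa': from fail(12)=3 chase 'a': 3 ⇒ 23;  out=∅∪out(23)={7}
  fail(20) 'ddabc': from fail(19)=4 chase 'c': 4→9→0 ⇒ 1;  out={5}∪out(1)={2,5}
  fail(8) 'ababca': from fail(7)=1 chase 'a': 1 ⇒ 2;  out={1}∪out(2)={0,1}
  fail(14) 'bbbaac': from fail(13)=23 chase 'c': 23→3 ⇒ 21;  out={3}∪out(21)={2,3}

Text stream:
pos 0 'b': at 9
pos 1 'a': at 3 (via fail)
pos 2 'b': at 4
pos 3 'b': at 10 (via fail)
pos 4 'b': at 11
pos 5 'a': at 12
pos 6 'a': at 13  ** P7@[5:6]
pos 7 'c': at 14  ** P2@[7:7],P3@[2:7]
pos 8 'd': at 16 (via fail)
pos 9 'c': at 1 (via fail)  ** P2@[9:9]
pos 10 'b': at 9 (via fail)
pos 11 'a': at 3 (via fail)
pos 12 'b': at 4
pos 13 'a': at 5
pos 14 'b': at 6
pos 15 'c': at 7  ** P2@[15:15]
pos 16 'a': at 8  ** P0@[15:16],P1@[11:16]
pos 17 'a': at 15 (via fail)  ** P4@[15:17],P7@[16:17]
pos 18 'a': at 23 (via fail)  ** P7@[17:18]
pos 19 'c': at 21 (via fail)  ** P2@[19:19]

Result: [[6,7],[7,2],[7,3],[9,2],[15,2],[16,0],[16,1],[17,4],[17,7],[18,7],[19,2]]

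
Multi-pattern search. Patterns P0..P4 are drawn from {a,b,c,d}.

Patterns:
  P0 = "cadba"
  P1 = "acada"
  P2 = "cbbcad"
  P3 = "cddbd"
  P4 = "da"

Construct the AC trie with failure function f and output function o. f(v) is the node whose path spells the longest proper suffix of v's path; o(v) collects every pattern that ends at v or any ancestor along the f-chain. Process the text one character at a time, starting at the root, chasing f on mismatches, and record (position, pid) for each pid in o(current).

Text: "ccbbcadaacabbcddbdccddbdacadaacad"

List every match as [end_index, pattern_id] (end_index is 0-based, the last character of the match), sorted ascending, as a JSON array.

Build:
Trie (insert patterns):
  0='ε' goto a→6 c→1 d→20
  1='c' goto a→2 b→11 d→16
  2='ca' goto d→3
  3='cad' goto b→4
  4='cadb' goto a→5
  5='cadba' goto ·  [P0 ends]
  6='a' goto c→7
  7='ac' goto a→8
  8='aca' goto d→9
  9='acad' goto a→10
  10='acada' goto ·  [P1 ends]
  11='cb' goto b→12
  12='cbb' goto c→13
  13='cbbc' goto a→14
  14='cbbca' goto d→15
  15='cbbcad' goto ·  [P2 ends]
  16='cd' goto d→17
  17='cdd' goto b→18
  18='cddb' goto d→19
  19='cddbd' goto ·  [P3 ends]
  20='d' goto a→21
  21='da' goto ·  [P4 ends]

BFS fail/out derivation:
  fail(1) 'c': from fail(0)=0 chase 'c': 0 ⇒ 0;  out=∅∪out(0)=∅
  fail(6) 'a': from fail(0)=0 chase 'a': 0 ⇒ 0;  out=∅∪out(0)=∅
  fail(20) 'd': from fail(0)=0 chase 'd': 0 ⇒ 0;  out=∅∪out(0)=∅
  fail(2) 'ca': from fail(1)=0 chase 'a': 0 ⇒ 6;  out=∅∪out(6)=∅
  fail(7) 'ac': from fail(6)=0 chase 'c': 0 ⇒ 1;  out=∅∪out(1)=∅
  fail(11) 'cb': from fail(1)=0 chase 'b': 0 ⇒ 0;  out=∅∪out(0)=∅
  fail(16) 'cd': from fail(1)=0 chase 'd': 0 ⇒ 20;  out=∅∪out(20)=∅
  fail(21) 'da': from fail(20)=0 chase 'a': 0 ⇒ 6;  out={4}∪out(6)={4}
  fail(3) 'cad': from fail(2)=6 chase 'd': 6→0 ⇒ 20;  out=∅∪out(20)=∅
  fail(8) 'aca': from fail(7)=1 chase 'a': 1 ⇒ 2;  out=∅∪out(2)=∅
  fail(12) 'cbb': from fail(11)=0 chase 'b': 0 ⇒ 0;  out=∅∪out(0)=∅
  fail(17) 'cdd': from fail(16)=20 chase 'd': 20→0 ⇒ 20;  out=∅∪out(20)=∅
  fail(4) 'cadb': from fail(3)=20 chase 'b': 20→0 ⇒ 0;  out=∅∪out(0)=∅
  fail(9) 'acad': from fail(8)=2 chase 'd': 2 ⇒ 3;  out=∅∪out(3)=∅
  fail(13) 'cbbc': from fail(12)=0 chase 'c': 0 ⇒ 1;  out=∅∪out(1)=∅
  fail(18) 'cddb': from fail(17)=20 chase 'b': 20→0 ⇒ 0;  out=∅∪out(0)=∅
  fail(5) 'cadba': from fail(4)=0 chase 'a': 0 ⇒ 6;  out={0}∪out(6)={0}
  fail(10) 'acada': from fail(9)=3 chase 'a': 3→20 ⇒ 21;  out={1}∪out(21)={1,4}
  fail(14) 'cbbca': from fail(13)=1 chase 'a': 1 ⇒ 2;  out=∅∪out(2)=∅
  fail(19) 'cddbd': from fail(18)=0 chase 'd': 0 ⇒ 20;  out={3}∪out(20)={3}
  fail(15) 'cbbcad': from fail(14)=2 chase 'd': 2 ⇒ 3;  out={2}∪out(3)={2}

Text stream:
[0] read 'c'  n0⇒n1
[1] read 'c'  n1⇒n1 (via fail)
[2] read 'b'  n1⇒n11
[3] read 'b'  n11⇒n12
[4] read 'c'  n12⇒n13
[5] read 'a'  n13⇒n14
[6] read 'd'  n14⇒n15  ** P2@[1:6]
[7] read 'a'  n15⇒n21 (via fail)  ** P4@[6:7]
[8] read 'a'  n21⇒n6 (via fail)
[9] read 'c'  n6⇒n7
[10] read 'a'  n7⇒n8
[11] read 'b'  n8⇒n0 (via fail)
[12] read 'b'  n0⇒n0
[13] read 'c'  n0⇒n1
[14] read 'd'  n1⇒n16
[15] read 'd'  n16⇒n17
[16] read 'b'  n17⇒n18
[17] read 'd'  n18⇒n19  ** P3@[13:17]
[18] read 'c'  n19⇒n1 (via fail)
[19] read 'c'  n1⇒n1 (via fail)
[20] read 'd'  n1⇒n16
[21] read 'd'  n16⇒n17
[22] read 'b'  n17⇒n18
[23] read 'd'  n18⇒n19  ** P3@[19:23]
[24] read 'a'  n19⇒n21 (via fail)  ** P4@[23:24]
[25] read 'c'  n21⇒n7 (via fail)
[26] read 'a'  n7⇒n8
[27] read 'd'  n8⇒n9
[28] read 'a'  n9⇒n10  ** P1@[24:28],P4@[27:28]
[29] read 'a'  n10⇒n6 (via fail)
[30] read 'c'  n6⇒n7
[31] read 'a'  n7⇒n8
[32] read 'd'  n8⇒n9

Result: [[6,2],[7,4],[17,3],[23,3],[24,4],[28,1],[28,4]]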